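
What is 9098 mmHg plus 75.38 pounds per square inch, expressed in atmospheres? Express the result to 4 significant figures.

9098 mmHg = 11.9711 atm and 75.38 psi = 5.12930 atm.
11.9711 + 5.12930 ≈ 17.10 atm.

17.10 atm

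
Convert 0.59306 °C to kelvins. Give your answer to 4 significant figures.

273.7 K

K = °C + 273.15.
Applying the formula gives 273.7 K.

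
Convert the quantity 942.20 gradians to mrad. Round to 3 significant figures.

1 grad = 15.7080 mrad.
942.20 × 15.7080 ≈ 14800 mrad.

14800 mrad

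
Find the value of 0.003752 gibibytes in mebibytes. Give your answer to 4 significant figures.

3.842 mebibytes

1 gibibyte = 1024.00 mebibytes.
So 0.003752 × 1024.00 ≈ 3.842 MiB.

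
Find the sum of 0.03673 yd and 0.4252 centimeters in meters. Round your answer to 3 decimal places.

0.038 m

0.03673 yd = 0.0335859 m and 0.4252 cm = 0.00425200 m.
0.0335859 + 0.00425200 ≈ 0.038 m.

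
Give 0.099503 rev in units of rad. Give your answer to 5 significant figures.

0.62520 rad

1 rev = 6.28319 rad.
So 0.099503 × 6.28319 ≈ 0.62520 rad.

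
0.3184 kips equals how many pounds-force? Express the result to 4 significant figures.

1 kip = 1000.00 lbf.
Then 0.3184 × 1000.00 ≈ 318.4 lbf.

318.4 lbf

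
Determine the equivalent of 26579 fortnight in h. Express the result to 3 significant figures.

8.93e+6 h

1 fortnight = 336.000 hours.
26579 × 336.000 ≈ 8.93e+6 h.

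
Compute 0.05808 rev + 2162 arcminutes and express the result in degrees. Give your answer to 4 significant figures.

56.94 degrees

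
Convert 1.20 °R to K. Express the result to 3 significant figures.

°R = K × 9/5.
Applying the formula gives 0.667 K.

0.667 K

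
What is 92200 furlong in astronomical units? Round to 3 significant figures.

1 furlong = 1.34473 × 10^-9 astronomical units.
Thus 92200 × 1.34473 × 10^-9 ≈ 0.000124 au.

0.000124 astronomical units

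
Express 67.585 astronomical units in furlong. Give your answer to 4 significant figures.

1 au = 7.43646e+8 furlong.
67.585 × 7.43646e+8 ≈ 5.026e+10 furlong.

5.026e+10 furlongs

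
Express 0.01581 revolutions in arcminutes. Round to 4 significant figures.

341.5 arcmin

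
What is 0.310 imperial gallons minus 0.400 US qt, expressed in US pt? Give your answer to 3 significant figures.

2.18 US pints

0.310 imp gal = 2.97836 US pt and 0.400 US qt = 0.800000 US pt.
2.97836 − 0.800000 ≈ 2.18 US pt.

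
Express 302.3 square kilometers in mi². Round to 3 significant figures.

117 square miles

1 square kilometer = 0.386102 square miles.
302.3 × 0.386102 ≈ 117 mi².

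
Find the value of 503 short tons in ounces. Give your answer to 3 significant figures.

1.61e+7 oz

1 short ton = 32000.0 oz.
503 × 32000.0 ≈ 1.61e+7 oz.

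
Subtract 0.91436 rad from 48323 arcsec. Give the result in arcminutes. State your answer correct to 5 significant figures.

-2338.0 arcmin

48323 arcsec = 805.383 arcmin and 0.91436 rad = 3143.34 arcmin.
805.383 − 3143.34 ≈ -2338.0 arcmin.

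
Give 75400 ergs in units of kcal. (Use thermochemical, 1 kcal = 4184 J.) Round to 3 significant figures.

1.80 × 10^-6 kcal

1 erg = 2.39006 × 10^-11 kilocalories.
Thus 75400 × 2.39006 × 10^-11 ≈ 1.80 × 10^-6 kcal.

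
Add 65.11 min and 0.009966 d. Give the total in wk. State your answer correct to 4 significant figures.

0.007883 weeks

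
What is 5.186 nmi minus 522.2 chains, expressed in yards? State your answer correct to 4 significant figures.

-984.8 yd

5.186 nmi = 10503.6 yd and 522.2 chain = 11488.4 yd.
10503.6 − 11488.4 ≈ -984.8 yd.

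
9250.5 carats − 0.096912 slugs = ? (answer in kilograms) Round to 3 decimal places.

0.436 kg

9250.5 ct = 1.85010 kg and 0.096912 slug = 1.41432 kg.
1.85010 − 1.41432 ≈ 0.436 kg.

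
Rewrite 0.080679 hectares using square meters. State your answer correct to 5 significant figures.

1 ha = 10000.0 m².
Thus 0.080679 × 10000.0 ≈ 806.79 m².

806.79 square meters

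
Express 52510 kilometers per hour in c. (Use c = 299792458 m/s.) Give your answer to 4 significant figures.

4.865e-5 c

1 km/h = 9.26567e-10 times the speed of light.
52510 × 9.26567e-10 ≈ 4.865e-5 c.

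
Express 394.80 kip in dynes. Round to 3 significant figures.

1 kip = 4.44822e+8 dyn.
Thus 394.80 × 4.44822e+8 ≈ 1.76e+11 dyn.

1.76e+11 dyn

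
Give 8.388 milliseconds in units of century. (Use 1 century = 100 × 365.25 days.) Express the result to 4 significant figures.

1 ms = 3.16881e-13 century.
8.388 × 3.16881e-13 ≈ 2.658e-12 century.

2.658e-12 centuries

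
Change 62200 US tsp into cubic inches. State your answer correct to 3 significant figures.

18700 cubic inches

1 US teaspoon = 0.300781 in³.
Thus 62200 × 0.300781 ≈ 18700 in³.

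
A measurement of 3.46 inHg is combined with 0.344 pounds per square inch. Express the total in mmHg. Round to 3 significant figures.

106 millimeters of mercury

3.46 inHg = 87.8840 mmHg and 0.344 psi = 17.7899 mmHg.
87.8840 + 17.7899 ≈ 106 mmHg.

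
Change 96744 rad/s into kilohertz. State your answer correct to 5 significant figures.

15.397 kilohertz

1 rad/s = 0.000159155 kHz.
96744 × 0.000159155 ≈ 15.397 kHz.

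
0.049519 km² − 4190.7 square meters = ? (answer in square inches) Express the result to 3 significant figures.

0.049519 km² = 7.67546 × 10^7 in² and 4190.7 m² = 6.49560 × 10^6 in².
7.67546 × 10^7 − 6.49560 × 10^6 ≈ 7.03 × 10^7 in².

7.03 × 10^7 in²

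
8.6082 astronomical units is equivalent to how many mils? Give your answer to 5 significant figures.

1 au = 5.88968e+15 mil.
So 8.6082 × 5.88968e+15 ≈ 5.0700e+16 mil.

5.0700e+16 mil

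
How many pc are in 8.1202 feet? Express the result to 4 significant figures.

1 foot = 9.87790e-18 pc.
8.1202 × 9.87790e-18 ≈ 8.021e-17 pc.

8.021e-17 pc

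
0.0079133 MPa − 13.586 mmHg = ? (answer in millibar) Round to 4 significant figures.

61.02 millibar

0.0079133 MPa = 79.1330 mbar and 13.586 mmHg = 18.1132 mbar.
79.1330 − 18.1132 ≈ 61.02 mbar.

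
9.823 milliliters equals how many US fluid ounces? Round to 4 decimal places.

1 milliliter = 0.0338140 US fluid ounces.
So 9.823 × 0.0338140 ≈ 0.3322 US fl oz.

0.3322 US fluid ounces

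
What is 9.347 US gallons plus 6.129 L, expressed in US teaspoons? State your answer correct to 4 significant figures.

9.347 US gal = 7178.50 US tsp and 6.129 L = 1243.48 US tsp.
7178.50 + 1243.48 ≈ 8422 US tsp.

8422 US teaspoons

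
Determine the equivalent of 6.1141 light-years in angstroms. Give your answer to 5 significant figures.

1 light-year = 9.46073e+25 angstroms.
So 6.1141 × 9.46073e+25 ≈ 5.7844e+26 Å.

5.7844e+26 Å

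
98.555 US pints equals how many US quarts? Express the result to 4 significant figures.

1 US pint = 0.500000 US quarts.
Thus 98.555 × 0.500000 ≈ 49.28 US qt.

49.28 US qt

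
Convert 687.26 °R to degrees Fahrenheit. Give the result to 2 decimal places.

227.59 degrees Fahrenheit

°R = °F + 459.67.
Applying the formula gives 227.59 °F.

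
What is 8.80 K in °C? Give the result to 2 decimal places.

K = °C + 273.15.
Applying the formula gives -264.35 °C.

-264.35 degrees Celsius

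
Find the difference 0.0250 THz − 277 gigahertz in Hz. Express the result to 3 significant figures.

0.0250 THz = 2.50000 × 10^10 Hz and 277 GHz = 2.77000 × 10^11 Hz.
2.50000 × 10^10 − 2.77000 × 10^11 ≈ -2.52 × 10^11 Hz.

-2.52 × 10^11 Hz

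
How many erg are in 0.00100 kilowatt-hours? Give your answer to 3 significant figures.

3.60 × 10^10 erg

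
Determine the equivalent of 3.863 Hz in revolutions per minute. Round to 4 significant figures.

231.8 revolutions per minute

1 Hz = 60.0000 revolutions per minute.
Then 3.863 × 60.0000 ≈ 231.8 rpm.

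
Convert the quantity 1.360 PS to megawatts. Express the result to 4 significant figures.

0.001000 megawatts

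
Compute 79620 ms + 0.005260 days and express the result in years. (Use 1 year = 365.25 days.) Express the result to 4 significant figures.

1.692 × 10^-5 yr

79620 ms = 2.52301 × 10^-6 yr and 0.005260 d = 1.44011 × 10^-5 yr.
2.52301 × 10^-6 + 1.44011 × 10^-5 ≈ 1.692 × 10^-5 yr.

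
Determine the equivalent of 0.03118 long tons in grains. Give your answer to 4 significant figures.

1 long ton = 1.56800e+7 gr.
Then 0.03118 × 1.56800e+7 ≈ 488900 gr.

488900 gr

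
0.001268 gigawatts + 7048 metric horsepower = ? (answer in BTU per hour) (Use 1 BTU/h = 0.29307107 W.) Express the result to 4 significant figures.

2.201e+7 BTU per hour

0.001268 GW = 4.32660e+6 BTU/h and 7048 PS = 1.76878e+7 BTU/h.
4.32660e+6 + 1.76878e+7 ≈ 2.201e+7 BTU/h.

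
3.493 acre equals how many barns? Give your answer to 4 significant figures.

1.414 × 10^32 barns

1 acre = 4.04686 × 10^31 barn.
Thus 3.493 × 4.04686 × 10^31 ≈ 1.414 × 10^32 barn.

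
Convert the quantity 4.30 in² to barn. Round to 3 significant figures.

1 square inch = 6.45160e+24 barn.
Then 4.30 × 6.45160e+24 ≈ 2.77e+25 barn.

2.77e+25 barn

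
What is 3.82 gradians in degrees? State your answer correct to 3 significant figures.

1 grad = 0.900000 degrees.
3.82 × 0.900000 ≈ 3.44 °.

3.44 degrees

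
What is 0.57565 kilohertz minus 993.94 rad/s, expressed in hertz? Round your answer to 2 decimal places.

417.46 Hz

0.57565 kHz = 575.650 Hz and 993.94 rad/s = 158.190 Hz.
575.650 − 158.190 ≈ 417.46 Hz.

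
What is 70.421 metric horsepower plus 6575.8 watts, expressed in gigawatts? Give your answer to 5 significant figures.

70.421 PS = 5.17946 × 10^-5 GW and 6575.8 W = 6.57580 × 10^-6 GW.
5.17946 × 10^-5 + 6.57580 × 10^-6 ≈ 5.8370 × 10^-5 GW.

5.8370 × 10^-5 GW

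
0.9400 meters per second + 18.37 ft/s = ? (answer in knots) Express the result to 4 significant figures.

12.71 kn

0.9400 m/s = 1.82721 kn and 18.37 ft/s = 10.8839 kn.
1.82721 + 10.8839 ≈ 12.71 kn.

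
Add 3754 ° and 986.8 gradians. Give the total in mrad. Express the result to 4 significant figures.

81020 mrad

3754 ° = 65519.7 mrad and 986.8 grad = 15500.6 mrad.
65519.7 + 15500.6 ≈ 81020 mrad.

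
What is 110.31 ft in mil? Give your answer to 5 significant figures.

1.3237 × 10^6 mil

1 ft = 12000.0 mil.
Then 110.31 × 12000.0 ≈ 1.3237 × 10^6 mil.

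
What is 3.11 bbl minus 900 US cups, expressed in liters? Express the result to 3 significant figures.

3.11 bbl = 494.450 L and 900 US cup = 212.929 L.
494.450 − 212.929 ≈ 282 L.

282 L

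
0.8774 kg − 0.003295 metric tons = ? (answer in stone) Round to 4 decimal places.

-0.3807 stone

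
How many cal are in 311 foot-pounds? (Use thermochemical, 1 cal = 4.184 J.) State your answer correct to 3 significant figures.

1 foot-pound = 0.324048 cal.
311 × 0.324048 ≈ 101 cal.

101 calories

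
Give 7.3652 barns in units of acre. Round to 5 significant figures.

1 barn = 2.47105 × 10^-32 acre.
7.3652 × 2.47105 × 10^-32 ≈ 1.8200 × 10^-31 acre.

1.8200 × 10^-31 acres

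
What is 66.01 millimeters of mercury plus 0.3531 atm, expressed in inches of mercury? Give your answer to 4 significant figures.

66.01 mmHg = 2.59882 inHg and 0.3531 atm = 10.5652 inHg.
2.59882 + 10.5652 ≈ 13.16 inHg.

13.16 inHg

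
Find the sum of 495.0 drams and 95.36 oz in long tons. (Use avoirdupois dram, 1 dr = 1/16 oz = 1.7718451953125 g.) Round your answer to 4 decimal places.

0.0035 long ton

495.0 dr = 0.000863211 long ton and 95.36 oz = 0.00266071 long ton.
0.000863211 + 0.00266071 ≈ 0.0035 long ton.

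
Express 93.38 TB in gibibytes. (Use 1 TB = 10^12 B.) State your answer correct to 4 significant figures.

86970 GiB

1 terabyte = 931.323 GiB.
93.38 × 931.323 ≈ 86970 GiB.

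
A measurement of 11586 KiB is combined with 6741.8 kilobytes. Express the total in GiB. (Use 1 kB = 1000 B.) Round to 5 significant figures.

11586 KiB = 0.0110493 GiB and 6741.8 kB = 0.00627879 GiB.
0.0110493 + 0.00627879 ≈ 0.017328 GiB.

0.017328 gibibytes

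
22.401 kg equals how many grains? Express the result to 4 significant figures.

1 kilogram = 15432.4 gr.
Thus 22.401 × 15432.4 ≈ 345700 gr.

345700 gr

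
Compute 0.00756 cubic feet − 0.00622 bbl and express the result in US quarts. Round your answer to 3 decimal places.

0.00756 ft³ = 0.226211 US qt and 0.00622 bbl = 1.04496 US qt.
0.226211 − 1.04496 ≈ -0.819 US qt.

-0.819 US qt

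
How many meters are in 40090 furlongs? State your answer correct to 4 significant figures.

8.065e+6 m

1 furlong = 201.168 meters.
Then 40090 × 201.168 ≈ 8.065e+6 m.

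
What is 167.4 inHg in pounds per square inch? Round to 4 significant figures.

82.22 pounds per square inch

1 inHg = 0.491154 pounds per square inch.
Then 167.4 × 0.491154 ≈ 82.22 psi.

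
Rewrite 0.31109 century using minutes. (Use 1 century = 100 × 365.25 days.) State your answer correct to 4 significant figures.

1 century = 5.25960 × 10^7 minutes.
So 0.31109 × 5.25960 × 10^7 ≈ 1.636 × 10^7 min.

1.636 × 10^7 minutes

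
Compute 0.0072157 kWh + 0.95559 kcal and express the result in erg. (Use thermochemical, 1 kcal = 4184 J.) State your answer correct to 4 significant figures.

2.997e+11 erg

0.0072157 kWh = 2.59765e+11 erg and 0.95559 kcal = 3.99819e+10 erg.
2.59765e+11 + 3.99819e+10 ≈ 2.997e+11 erg.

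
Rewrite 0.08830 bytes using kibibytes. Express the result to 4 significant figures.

1 byte = 0.0009765625 KiB.
0.08830 × 0.0009765625 ≈ 8.623 × 10^-5 KiB.

8.623 × 10^-5 kibibytes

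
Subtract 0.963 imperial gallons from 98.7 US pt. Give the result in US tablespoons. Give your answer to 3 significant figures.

2860 US tablespoons

98.7 US pt = 3158.40 US tbsp and 0.963 imp gal = 296.068 US tbsp.
3158.40 − 296.068 ≈ 2860 US tbsp.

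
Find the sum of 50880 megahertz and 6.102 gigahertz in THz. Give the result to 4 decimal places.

0.0570 THz

50880 MHz = 0.0508800 THz and 6.102 GHz = 0.00610200 THz.
0.0508800 + 0.00610200 ≈ 0.0570 THz.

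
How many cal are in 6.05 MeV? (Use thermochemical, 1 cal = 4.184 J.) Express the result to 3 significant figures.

1 MeV = 3.82929 × 10^-14 calories.
Thus 6.05 × 3.82929 × 10^-14 ≈ 2.32 × 10^-13 cal.

2.32 × 10^-13 calories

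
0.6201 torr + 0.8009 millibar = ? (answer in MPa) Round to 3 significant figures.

0.000163 megapascals

0.6201 torr = 8.26732e-5 MPa and 0.8009 mbar = 8.00900e-5 MPa.
8.26732e-5 + 8.00900e-5 ≈ 0.000163 MPa.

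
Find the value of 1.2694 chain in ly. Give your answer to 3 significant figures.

2.70 × 10^-15 ly

1 chain = 2.12635 × 10^-15 ly.
So 1.2694 × 2.12635 × 10^-15 ≈ 2.70 × 10^-15 ly.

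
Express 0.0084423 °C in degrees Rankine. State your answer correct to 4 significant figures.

°R = (°C + 273.15) × 9/5.
Applying the formula gives 491.7 °R.

491.7 degrees Rankine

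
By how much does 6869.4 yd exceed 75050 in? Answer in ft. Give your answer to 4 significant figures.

14350 feet

6869.4 yd = 20608.2 ft and 75050 in = 6254.17 ft.
20608.2 − 6254.17 ≈ 14350 ft.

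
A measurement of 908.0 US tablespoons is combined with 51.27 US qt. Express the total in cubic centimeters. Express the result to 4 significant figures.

61950 cm³

908.0 US tbsp = 13426.4 cm³ and 51.27 US qt = 48519.5 cm³.
13426.4 + 48519.5 ≈ 61950 cm³.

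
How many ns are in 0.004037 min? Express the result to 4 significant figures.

1 minute = 6.00000e+10 ns.
So 0.004037 × 6.00000e+10 ≈ 2.422e+8 ns.

2.422e+8 nanoseconds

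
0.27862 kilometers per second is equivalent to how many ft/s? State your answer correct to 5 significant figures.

1 km/s = 3280.84 feet per second.
Thus 0.27862 × 3280.84 ≈ 914.11 ft/s.

914.11 feet per second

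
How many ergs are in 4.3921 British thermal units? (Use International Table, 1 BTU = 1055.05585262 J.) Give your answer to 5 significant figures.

1 BTU = 1.05506e+10 ergs.
4.3921 × 1.05506e+10 ≈ 4.6339e+10 erg.

4.6339e+10 ergs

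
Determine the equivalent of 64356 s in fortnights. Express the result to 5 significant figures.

0.053204 fortnight

1 second = 8.26720 × 10^-7 fortnight.
64356 × 8.26720 × 10^-7 ≈ 0.053204 fortnight.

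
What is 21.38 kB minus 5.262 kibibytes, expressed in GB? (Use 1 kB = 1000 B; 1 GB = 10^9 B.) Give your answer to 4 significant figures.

21.38 kB = 2.13800 × 10^-5 GB and 5.262 KiB = 5.38829 × 10^-6 GB.
2.13800 × 10^-5 − 5.38829 × 10^-6 ≈ 1.599 × 10^-5 GB.

1.599 × 10^-5 GB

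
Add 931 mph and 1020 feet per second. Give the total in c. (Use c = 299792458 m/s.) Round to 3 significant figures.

931 mph = 1.38827e-6 c and 1020 ft/s = 1.03704e-6 c.
1.38827e-6 + 1.03704e-6 ≈ 2.43e-6 c.

2.43e-6 c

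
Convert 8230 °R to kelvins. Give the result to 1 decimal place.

4572.2 K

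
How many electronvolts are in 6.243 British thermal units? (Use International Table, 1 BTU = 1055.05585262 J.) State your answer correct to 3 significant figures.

4.11e+22 electronvolts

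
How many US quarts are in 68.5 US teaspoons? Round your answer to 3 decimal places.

1 US teaspoon = 0.00520833 US quarts.
Thus 68.5 × 0.00520833 ≈ 0.357 US qt.

0.357 US qt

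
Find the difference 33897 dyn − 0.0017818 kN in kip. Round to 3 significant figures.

-0.000324 kip

33897 dyn = 7.62035 × 10^-5 kip and 0.0017818 kN = 0.000400565 kip.
7.62035 × 10^-5 − 0.000400565 ≈ -0.000324 kip.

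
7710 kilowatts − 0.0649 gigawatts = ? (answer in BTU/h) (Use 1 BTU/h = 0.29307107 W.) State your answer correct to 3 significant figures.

-1.95 × 10^8 BTU/h

7710 kW = 2.63076 × 10^7 BTU/h and 0.0649 GW = 2.21448 × 10^8 BTU/h.
2.63076 × 10^7 − 2.21448 × 10^8 ≈ -1.95 × 10^8 BTU/h.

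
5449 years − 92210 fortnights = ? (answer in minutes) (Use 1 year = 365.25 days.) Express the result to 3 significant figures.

5449 yr = 2.86596e+9 min and 92210 fortnight = 1.85895e+9 min.
2.86596e+9 − 1.85895e+9 ≈ 1.01e+9 min.

1.01e+9 minutes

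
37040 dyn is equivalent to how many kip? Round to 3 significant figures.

1 dyne = 2.24809e-9 kip.
So 37040 × 2.24809e-9 ≈ 8.33e-5 kip.

8.33e-5 kip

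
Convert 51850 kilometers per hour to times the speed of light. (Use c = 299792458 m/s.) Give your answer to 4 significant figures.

4.804e-5 times the speed of light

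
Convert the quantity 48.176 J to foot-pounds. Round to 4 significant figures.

35.53 foot-pounds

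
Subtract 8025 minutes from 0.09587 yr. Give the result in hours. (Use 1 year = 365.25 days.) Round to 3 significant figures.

0.09587 yr = 840.396 h and 8025 min = 133.750 h.
840.396 − 133.750 ≈ 707 h.

707 h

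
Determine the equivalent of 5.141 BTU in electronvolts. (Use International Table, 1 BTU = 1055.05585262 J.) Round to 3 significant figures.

3.39e+22 eV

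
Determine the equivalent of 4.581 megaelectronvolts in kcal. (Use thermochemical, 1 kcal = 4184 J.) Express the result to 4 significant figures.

1.754 × 10^-16 kcal

1 megaelectronvolt = 3.82929 × 10^-17 kcal.
So 4.581 × 3.82929 × 10^-17 ≈ 1.754 × 10^-16 kcal.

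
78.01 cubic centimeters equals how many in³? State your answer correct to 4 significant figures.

1 cubic centimeter = 0.0610237 in³.
Thus 78.01 × 0.0610237 ≈ 4.760 in³.

4.760 in³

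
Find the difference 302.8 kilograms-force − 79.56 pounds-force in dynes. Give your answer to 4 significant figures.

2.616e+8 dyn

302.8 kgf = 2.96945e+8 dyn and 79.56 lbf = 3.53901e+7 dyn.
2.96945e+8 − 3.53901e+7 ≈ 2.616e+8 dyn.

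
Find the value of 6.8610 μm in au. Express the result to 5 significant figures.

1 μm = 6.68459 × 10^-18 au.
Thus 6.8610 × 6.68459 × 10^-18 ≈ 4.5863 × 10^-17 au.

4.5863 × 10^-17 au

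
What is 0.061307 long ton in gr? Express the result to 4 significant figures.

1 long ton = 1.56800 × 10^7 grains.
Then 0.061307 × 1.56800 × 10^7 ≈ 961300 gr.

961300 grains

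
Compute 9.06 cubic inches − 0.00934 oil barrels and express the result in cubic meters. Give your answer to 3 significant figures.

-0.00134 cubic meters

9.06 in³ = 0.000148467 m³ and 0.00934 bbl = 0.00148494 m³.
0.000148467 − 0.00148494 ≈ -0.00134 m³.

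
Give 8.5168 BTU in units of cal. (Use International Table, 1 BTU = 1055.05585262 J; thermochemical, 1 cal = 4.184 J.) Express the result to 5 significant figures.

2147.6 calories

1 British thermal unit = 252.164 cal.
8.5168 × 252.164 ≈ 2147.6 cal.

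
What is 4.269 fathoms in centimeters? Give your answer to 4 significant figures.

1 fathom = 182.880 centimeters.
So 4.269 × 182.880 ≈ 780.7 cm.

780.7 cm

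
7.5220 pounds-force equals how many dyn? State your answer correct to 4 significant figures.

1 pound-force = 444822 dyn.
7.5220 × 444822 ≈ 3.346e+6 dyn.

3.346e+6 dynes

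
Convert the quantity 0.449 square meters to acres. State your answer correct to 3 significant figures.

1 square meter = 0.000247105 acres.
So 0.449 × 0.000247105 ≈ 0.000111 acre.

0.000111 acre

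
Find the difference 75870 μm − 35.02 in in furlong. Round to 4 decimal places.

-0.0040 furlongs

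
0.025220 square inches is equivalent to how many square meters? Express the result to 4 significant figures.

1 square inch = 0.000645160 m².
0.025220 × 0.000645160 ≈ 1.627 × 10^-5 m².

1.627 × 10^-5 m²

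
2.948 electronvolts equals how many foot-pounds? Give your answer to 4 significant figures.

1 eV = 1.18170e-19 ft·lbf.
Then 2.948 × 1.18170e-19 ≈ 3.484e-19 ft·lbf.

3.484e-19 ft·lbf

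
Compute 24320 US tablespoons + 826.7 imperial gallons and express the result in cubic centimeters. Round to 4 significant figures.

24320 US tbsp = 359614 cm³ and 826.7 imp gal = 3.75825 × 10^6 cm³.
359614 + 3.75825 × 10^6 ≈ 4.118 × 10^6 cm³.

4.118 × 10^6 cm³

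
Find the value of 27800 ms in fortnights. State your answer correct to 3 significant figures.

2.30 × 10^-5 fortnights

1 ms = 8.26720 × 10^-10 fortnight.
Thus 27800 × 8.26720 × 10^-10 ≈ 2.30 × 10^-5 fortnight.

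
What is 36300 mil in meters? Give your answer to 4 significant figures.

0.9220 m

1 mil = 2.54000e-5 m.
So 36300 × 2.54000e-5 ≈ 0.9220 m.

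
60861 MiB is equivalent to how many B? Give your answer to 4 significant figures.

1 MiB = 1.04858 × 10^6 B.
Thus 60861 × 1.04858 × 10^6 ≈ 6.382 × 10^10 B.

6.382 × 10^10 bytes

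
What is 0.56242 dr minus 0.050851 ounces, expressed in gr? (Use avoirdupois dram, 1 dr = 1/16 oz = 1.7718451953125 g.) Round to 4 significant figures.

-6.869 grains

0.56242 dr = 15.3787 gr and 0.050851 oz = 22.2473 gr.
15.3787 − 22.2473 ≈ -6.869 gr.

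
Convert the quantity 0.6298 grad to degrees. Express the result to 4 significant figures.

0.5668 °

1 gradian = 0.900000 degrees.
0.6298 × 0.900000 ≈ 0.5668 °.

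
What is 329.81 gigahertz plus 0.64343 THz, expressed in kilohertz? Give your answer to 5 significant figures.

9.7324e+8 kHz

329.81 GHz = 3.29810e+8 kHz and 0.64343 THz = 6.43430e+8 kHz.
3.29810e+8 + 6.43430e+8 ≈ 9.7324e+8 kHz.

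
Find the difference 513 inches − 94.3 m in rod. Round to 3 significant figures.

-16.2 rod

513 in = 2.59091 rod and 94.3 m = 18.7505 rod.
2.59091 − 18.7505 ≈ -16.2 rod.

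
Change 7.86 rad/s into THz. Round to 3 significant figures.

1.25e-12 terahertz

1 radian per second = 1.59155e-13 terahertz.
Then 7.86 × 1.59155e-13 ≈ 1.25e-12 THz.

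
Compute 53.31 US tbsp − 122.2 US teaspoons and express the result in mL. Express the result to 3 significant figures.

186 mL

53.31 US tbsp = 788.282 mL and 122.2 US tsp = 602.314 mL.
788.282 − 602.314 ≈ 186 mL.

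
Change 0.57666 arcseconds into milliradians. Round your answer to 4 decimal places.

1 arcsecond = 0.00484814 mrad.
Then 0.57666 × 0.00484814 ≈ 0.0028 mrad.

0.0028 mrad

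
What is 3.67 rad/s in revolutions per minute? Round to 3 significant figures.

35.0 revolutions per minute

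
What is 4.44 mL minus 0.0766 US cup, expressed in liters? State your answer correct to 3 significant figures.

-0.0137 L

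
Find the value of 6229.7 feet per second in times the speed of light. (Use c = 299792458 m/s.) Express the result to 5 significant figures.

1 foot per second = 1.016703 × 10^-9 c.
6229.7 × 1.016703 × 10^-9 ≈ 6.3338 × 10^-6 c.

6.3338 × 10^-6 c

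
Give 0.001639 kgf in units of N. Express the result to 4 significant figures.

1 kilogram-force = 9.80665 N.
So 0.001639 × 9.80665 ≈ 0.01607 N.

0.01607 N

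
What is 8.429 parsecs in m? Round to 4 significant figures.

2.601e+17 meters

1 pc = 3.08568e+16 m.
Thus 8.429 × 3.08568e+16 ≈ 2.601e+17 m.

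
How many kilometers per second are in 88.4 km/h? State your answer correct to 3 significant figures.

0.0246 km/s

1 km/h = 0.000277778 km/s.
88.4 × 0.000277778 ≈ 0.0246 km/s.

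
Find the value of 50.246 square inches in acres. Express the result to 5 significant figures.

8.0103 × 10^-6 acres

1 in² = 1.594225 × 10^-7 acre.
So 50.246 × 1.594225 × 10^-7 ≈ 8.0103 × 10^-6 acre.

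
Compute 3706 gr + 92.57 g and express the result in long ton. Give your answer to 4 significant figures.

0.0003275 long ton

3706 gr = 0.000236352 long ton and 92.57 g = 9.11080 × 10^-5 long ton.
0.000236352 + 9.11080 × 10^-5 ≈ 0.0003275 long ton.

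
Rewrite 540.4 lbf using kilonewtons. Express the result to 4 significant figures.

2.404 kN

1 pound-force = 0.00444822 kN.
540.4 × 0.00444822 ≈ 2.404 kN.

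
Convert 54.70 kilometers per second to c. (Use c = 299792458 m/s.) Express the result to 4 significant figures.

1 km/s = 3.33564e-6 times the speed of light.
Then 54.70 × 3.33564e-6 ≈ 0.0001825 c.

0.0001825 c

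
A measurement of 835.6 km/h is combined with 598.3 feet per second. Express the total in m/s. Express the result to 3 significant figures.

414 meters per second

835.6 km/h = 232.111 m/s and 598.3 ft/s = 182.362 m/s.
232.111 + 182.362 ≈ 414 m/s.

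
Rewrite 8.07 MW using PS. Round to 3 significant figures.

11000 metric horsepower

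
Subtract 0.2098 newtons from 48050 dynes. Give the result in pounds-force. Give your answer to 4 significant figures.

0.06086 pounds-force

48050 dyn = 0.108021 lbf and 0.2098 N = 0.0471649 lbf.
0.108021 − 0.0471649 ≈ 0.06086 lbf.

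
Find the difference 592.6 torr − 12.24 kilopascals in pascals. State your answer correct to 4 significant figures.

66770 Pa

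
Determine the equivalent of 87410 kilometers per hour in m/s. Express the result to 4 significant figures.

1 kilometer per hour = 0.277778 meters per second.
So 87410 × 0.277778 ≈ 24280 m/s.

24280 m/s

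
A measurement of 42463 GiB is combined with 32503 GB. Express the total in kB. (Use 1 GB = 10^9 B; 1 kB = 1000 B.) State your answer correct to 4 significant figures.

42463 GiB = 4.55943e+10 kB and 32503 GB = 3.25030e+10 kB.
4.55943e+10 + 3.25030e+10 ≈ 7.810e+10 kB.

7.810e+10 kB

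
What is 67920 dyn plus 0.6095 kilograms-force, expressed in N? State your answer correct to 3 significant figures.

67920 dyn = 0.679200 N and 0.6095 kgf = 5.97715 N.
0.679200 + 5.97715 ≈ 6.66 N.

6.66 N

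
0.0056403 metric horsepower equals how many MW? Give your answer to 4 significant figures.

1 PS = 0.000735499 MW.
Then 0.0056403 × 0.000735499 ≈ 4.148e-6 MW.

4.148e-6 MW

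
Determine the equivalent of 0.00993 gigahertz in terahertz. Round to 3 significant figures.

1 GHz = 0.00100000 terahertz.
Then 0.00993 × 0.00100000 ≈ 9.93e-6 THz.

9.93e-6 terahertz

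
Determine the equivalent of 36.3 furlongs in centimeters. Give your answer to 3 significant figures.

1 furlong = 20116.8 centimeters.
36.3 × 20116.8 ≈ 730000 cm.

730000 cm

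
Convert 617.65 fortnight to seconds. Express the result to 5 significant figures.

1 fortnight = 1.20960e+6 s.
Thus 617.65 × 1.20960e+6 ≈ 7.4711e+8 s.

7.4711e+8 s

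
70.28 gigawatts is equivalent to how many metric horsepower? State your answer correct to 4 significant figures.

9.555e+7 metric horsepower

1 gigawatt = 1.35962e+6 PS.
So 70.28 × 1.35962e+6 ≈ 9.555e+7 PS.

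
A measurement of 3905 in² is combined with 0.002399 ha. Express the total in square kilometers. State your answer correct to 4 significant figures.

2.651 × 10^-5 km²

3905 in² = 2.51935 × 10^-6 km² and 0.002399 ha = 2.39900 × 10^-5 km².
2.51935 × 10^-6 + 2.39900 × 10^-5 ≈ 2.651 × 10^-5 km².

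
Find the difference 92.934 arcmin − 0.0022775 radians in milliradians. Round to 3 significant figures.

92.934 arcmin = 27.0334 mrad and 0.0022775 rad = 2.27750 mrad.
27.0334 − 2.27750 ≈ 24.8 mrad.

24.8 mrad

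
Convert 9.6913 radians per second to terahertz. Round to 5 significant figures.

1.5424e-12 THz

1 rad/s = 1.59155e-13 THz.
9.6913 × 1.59155e-13 ≈ 1.5424e-12 THz.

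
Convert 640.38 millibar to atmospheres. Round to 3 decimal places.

1 millibar = 0.000986923 atm.
So 640.38 × 0.000986923 ≈ 0.632 atm.

0.632 atm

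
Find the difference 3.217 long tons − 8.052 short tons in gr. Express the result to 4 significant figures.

3.217 long ton = 5.04426 × 10^7 gr and 8.052 short ton = 1.12728 × 10^8 gr.
5.04426 × 10^7 − 1.12728 × 10^8 ≈ -6.229 × 10^7 gr.

-6.229 × 10^7 gr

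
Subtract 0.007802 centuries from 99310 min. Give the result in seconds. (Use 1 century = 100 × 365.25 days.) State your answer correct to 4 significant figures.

-1.866 × 10^7 seconds

99310 min = 5.95860 × 10^6 s and 0.007802 century = 2.46212 × 10^7 s.
5.95860 × 10^6 − 2.46212 × 10^7 ≈ -1.866 × 10^7 s.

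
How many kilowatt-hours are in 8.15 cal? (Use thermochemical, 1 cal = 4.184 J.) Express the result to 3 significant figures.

9.47 × 10^-6 kWh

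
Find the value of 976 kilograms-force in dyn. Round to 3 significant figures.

1 kgf = 980665 dyn.
Thus 976 × 980665 ≈ 9.57 × 10^8 dyn.

9.57 × 10^8 dynes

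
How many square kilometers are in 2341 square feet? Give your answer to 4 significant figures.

1 ft² = 9.29030e-8 km².
Thus 2341 × 9.29030e-8 ≈ 0.0002175 km².

0.0002175 km²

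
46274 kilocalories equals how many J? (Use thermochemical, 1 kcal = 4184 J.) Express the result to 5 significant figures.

1.9361e+8 joules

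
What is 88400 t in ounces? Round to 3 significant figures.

1 metric ton = 35274.0 oz.
Then 88400 × 35274.0 ≈ 3.12e+9 oz.

3.12e+9 oz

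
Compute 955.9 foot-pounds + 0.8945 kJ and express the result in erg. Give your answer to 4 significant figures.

2.191e+10 ergs

955.9 ft·lbf = 1.29603e+10 erg and 0.8945 kJ = 8.94500e+9 erg.
1.29603e+10 + 8.94500e+9 ≈ 2.191e+10 erg.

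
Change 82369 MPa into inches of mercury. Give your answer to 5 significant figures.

1 megapascal = 295.300 inHg.
82369 × 295.300 ≈ 2.4324e+7 inHg.

2.4324e+7 inches of mercury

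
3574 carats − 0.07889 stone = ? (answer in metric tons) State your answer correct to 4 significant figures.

0.0002138 metric tons

3574 ct = 0.000714800 t and 0.07889 st = 0.000500975 t.
0.000714800 − 0.000500975 ≈ 0.0002138 t.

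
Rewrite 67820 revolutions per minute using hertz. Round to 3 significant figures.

1130 Hz

1 revolution per minute = 0.0166667 hertz.
67820 × 0.0166667 ≈ 1130 Hz.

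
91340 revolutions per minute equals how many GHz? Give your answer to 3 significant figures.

1.52 × 10^-6 GHz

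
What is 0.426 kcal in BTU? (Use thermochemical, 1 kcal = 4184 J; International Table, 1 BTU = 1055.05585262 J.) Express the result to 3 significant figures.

1.69 BTU

1 kcal = 3.96567 British thermal units.
0.426 × 3.96567 ≈ 1.69 BTU.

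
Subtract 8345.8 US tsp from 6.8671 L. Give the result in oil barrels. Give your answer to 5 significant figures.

6.8671 L = 0.0431928 bbl and 8345.8 US tsp = 0.258736 bbl.
0.0431928 − 0.258736 ≈ -0.21554 bbl.

-0.21554 bbl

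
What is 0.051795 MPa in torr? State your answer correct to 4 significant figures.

388.5 torr

1 MPa = 7500.62 torr.
Then 0.051795 × 7500.62 ≈ 388.5 torr.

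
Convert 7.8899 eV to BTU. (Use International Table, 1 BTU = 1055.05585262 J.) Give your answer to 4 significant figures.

1 eV = 1.51857e-22 British thermal units.
So 7.8899 × 1.51857e-22 ≈ 1.198e-21 BTU.

1.198e-21 BTU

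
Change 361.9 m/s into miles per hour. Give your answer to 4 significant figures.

809.5 miles per hour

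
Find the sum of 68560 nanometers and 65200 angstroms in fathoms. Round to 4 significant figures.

4.105 × 10^-5 fathom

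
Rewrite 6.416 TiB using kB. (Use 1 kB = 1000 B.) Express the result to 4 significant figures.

7.054e+9 kilobytes

1 tebibyte = 1.09951e+9 kB.
So 6.416 × 1.09951e+9 ≈ 7.054e+9 kB.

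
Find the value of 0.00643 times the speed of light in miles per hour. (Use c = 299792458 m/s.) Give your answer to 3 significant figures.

1 speed of light = 6.70617e+8 miles per hour.
Thus 0.00643 × 6.70617e+8 ≈ 4.31e+6 mph.

4.31e+6 miles per hour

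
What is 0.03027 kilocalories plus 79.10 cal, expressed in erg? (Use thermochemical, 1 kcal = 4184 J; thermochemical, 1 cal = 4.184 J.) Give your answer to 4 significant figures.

0.03027 kcal = 1.26650e+9 erg and 79.10 cal = 3.30954e+9 erg.
1.26650e+9 + 3.30954e+9 ≈ 4.576e+9 erg.

4.576e+9 erg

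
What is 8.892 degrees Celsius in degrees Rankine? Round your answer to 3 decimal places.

507.676 °R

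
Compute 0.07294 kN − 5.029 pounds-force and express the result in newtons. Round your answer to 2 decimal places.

50.57 N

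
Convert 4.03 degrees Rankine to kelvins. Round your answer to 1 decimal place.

2.2 K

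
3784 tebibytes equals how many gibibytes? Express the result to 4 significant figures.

3.875 × 10^6 GiB

1 TiB = 1024.00 GiB.
Then 3784 × 1024.00 ≈ 3.875 × 10^6 GiB.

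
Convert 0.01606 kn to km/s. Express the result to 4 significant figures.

8.262e-6 kilometers per second

1 knot = 0.000514444 kilometers per second.
So 0.01606 × 0.000514444 ≈ 8.262e-6 km/s.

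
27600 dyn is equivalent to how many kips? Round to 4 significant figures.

6.205e-5 kip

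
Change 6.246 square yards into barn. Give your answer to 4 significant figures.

5.222 × 10^28 barns

1 square yard = 8.36127 × 10^27 barn.
Then 6.246 × 8.36127 × 10^27 ≈ 5.222 × 10^28 barn.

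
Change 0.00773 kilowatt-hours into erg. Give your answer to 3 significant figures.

1 kWh = 3.60000 × 10^13 ergs.
0.00773 × 3.60000 × 10^13 ≈ 2.78 × 10^11 erg.

2.78 × 10^11 ergs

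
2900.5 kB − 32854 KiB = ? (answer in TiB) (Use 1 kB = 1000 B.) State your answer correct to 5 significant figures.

2900.5 kB = 2.63799 × 10^-6 TiB and 32854 KiB = 3.05977 × 10^-5 TiB.
2.63799 × 10^-6 − 3.05977 × 10^-5 ≈ -2.7960 × 10^-5 TiB.

-2.7960 × 10^-5 TiB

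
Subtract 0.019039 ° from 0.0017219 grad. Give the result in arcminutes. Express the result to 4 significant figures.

-1.049 arcmin

0.0017219 grad = 0.0929826 arcmin and 0.019039 ° = 1.14234 arcmin.
0.0929826 − 1.14234 ≈ -1.049 arcmin.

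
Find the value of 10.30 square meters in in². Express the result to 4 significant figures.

1 m² = 1550.003 square inches.
Thus 10.30 × 1550.003 ≈ 15970 in².

15970 in²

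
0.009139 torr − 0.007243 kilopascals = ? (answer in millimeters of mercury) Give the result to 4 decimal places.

-0.0452 mmHg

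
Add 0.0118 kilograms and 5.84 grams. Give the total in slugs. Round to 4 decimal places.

0.0118 kg = 0.000808557 slug and 5.84 g = 0.000400167 slug.
0.000808557 + 0.000400167 ≈ 0.0012 slug.

0.0012 slug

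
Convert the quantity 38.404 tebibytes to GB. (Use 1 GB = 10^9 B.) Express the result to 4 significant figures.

1 TiB = 1099.51 gigabytes.
So 38.404 × 1099.51 ≈ 42230 GB.

42230 GB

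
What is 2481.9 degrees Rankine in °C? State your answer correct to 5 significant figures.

°R = (°C + 273.15) × 9/5.
Applying the formula gives 1105.7 °C.

1105.7 degrees Celsius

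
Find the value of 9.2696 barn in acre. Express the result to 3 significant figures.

1 barn = 2.47105e-32 acre.
Then 9.2696 × 2.47105e-32 ≈ 2.29e-31 acre.

2.29e-31 acre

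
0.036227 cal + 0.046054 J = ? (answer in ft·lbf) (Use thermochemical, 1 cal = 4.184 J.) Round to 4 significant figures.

0.036227 cal = 0.111795 ft·lbf and 0.046054 J = 0.0339677 ft·lbf.
0.111795 + 0.0339677 ≈ 0.1458 ft·lbf.

0.1458 foot-pounds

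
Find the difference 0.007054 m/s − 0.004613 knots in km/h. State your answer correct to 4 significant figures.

0.007054 m/s = 0.0253944 km/h and 0.004613 kn = 0.00854328 km/h.
0.0253944 − 0.00854328 ≈ 0.01685 km/h.

0.01685 km/h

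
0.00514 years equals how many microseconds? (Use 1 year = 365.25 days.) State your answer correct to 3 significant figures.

1 year = 3.15576e+13 μs.
So 0.00514 × 3.15576e+13 ≈ 1.62e+11 μs.

1.62e+11 microseconds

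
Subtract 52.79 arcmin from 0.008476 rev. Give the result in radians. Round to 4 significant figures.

0.03790 rad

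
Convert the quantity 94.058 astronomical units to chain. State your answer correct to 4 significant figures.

6.995 × 10^11 chains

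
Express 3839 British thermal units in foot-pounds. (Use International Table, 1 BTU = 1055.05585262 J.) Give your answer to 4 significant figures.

1 British thermal unit = 778.169 foot-pounds.
Then 3839 × 778.169 ≈ 2.987 × 10^6 ft·lbf.

2.987 × 10^6 foot-pounds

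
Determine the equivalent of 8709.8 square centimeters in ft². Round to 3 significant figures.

9.38 ft²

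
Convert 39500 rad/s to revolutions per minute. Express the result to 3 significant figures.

377000 revolutions per minute

1 radian per second = 9.54930 revolutions per minute.
39500 × 9.54930 ≈ 377000 rpm.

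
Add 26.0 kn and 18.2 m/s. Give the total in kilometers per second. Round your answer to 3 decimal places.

26.0 kn = 0.0133756 km/s and 18.2 m/s = 0.0182000 km/s.
0.0133756 + 0.0182000 ≈ 0.032 km/s.

0.032 km/s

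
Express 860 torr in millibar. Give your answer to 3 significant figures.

1 torr = 1.33322 mbar.
So 860 × 1.33322 ≈ 1150 mbar.

1150 mbar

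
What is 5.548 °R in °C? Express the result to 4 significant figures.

-270.1 degrees Celsius

°R = (°C + 273.15) × 9/5.
Applying the formula gives -270.1 °C.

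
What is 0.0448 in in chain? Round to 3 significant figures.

5.66 × 10^-5 chain

1 in = 0.00126263 chains.
So 0.0448 × 0.00126263 ≈ 5.66 × 10^-5 chain.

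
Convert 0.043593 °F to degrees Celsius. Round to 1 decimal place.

°C = (°F − 32) × 5/9.
Applying the formula gives -17.8 °C.

-17.8 degrees Celsius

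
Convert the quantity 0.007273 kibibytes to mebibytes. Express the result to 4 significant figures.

7.103e-6 MiB

1 kibibyte = 0.0009765625 mebibytes.
So 0.007273 × 0.0009765625 ≈ 7.103e-6 MiB.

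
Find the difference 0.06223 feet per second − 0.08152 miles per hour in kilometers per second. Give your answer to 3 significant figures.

0.06223 ft/s = 1.89677 × 10^-5 km/s and 0.08152 mph = 3.64427 × 10^-5 km/s.
1.89677 × 10^-5 − 3.64427 × 10^-5 ≈ -1.75 × 10^-5 km/s.

-1.75 × 10^-5 km/s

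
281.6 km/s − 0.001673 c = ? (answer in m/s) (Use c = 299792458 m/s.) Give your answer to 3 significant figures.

-220000 m/s

281.6 km/s = 281600 m/s and 0.001673 c = 501553 m/s.
281600 − 501553 ≈ -220000 m/s.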